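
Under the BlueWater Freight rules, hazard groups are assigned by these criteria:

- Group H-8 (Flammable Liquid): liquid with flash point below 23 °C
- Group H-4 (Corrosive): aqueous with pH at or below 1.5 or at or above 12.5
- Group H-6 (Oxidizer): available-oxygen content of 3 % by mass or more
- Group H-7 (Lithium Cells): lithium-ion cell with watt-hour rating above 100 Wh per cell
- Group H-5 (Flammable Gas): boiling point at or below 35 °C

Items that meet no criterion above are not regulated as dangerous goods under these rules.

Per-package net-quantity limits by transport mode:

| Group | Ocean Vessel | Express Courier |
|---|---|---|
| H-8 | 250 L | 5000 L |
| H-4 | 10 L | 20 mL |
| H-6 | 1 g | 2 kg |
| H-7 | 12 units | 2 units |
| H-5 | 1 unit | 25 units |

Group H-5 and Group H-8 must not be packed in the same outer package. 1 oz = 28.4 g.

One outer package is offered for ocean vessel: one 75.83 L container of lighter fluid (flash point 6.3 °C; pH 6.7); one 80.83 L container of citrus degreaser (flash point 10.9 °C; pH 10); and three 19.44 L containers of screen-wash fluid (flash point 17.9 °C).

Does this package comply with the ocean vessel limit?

Yes

Flash point 6.3 °C meets the Group H-8 criterion (Flammable Liquid), so the lighter fluid is Group H-8.
Citrus degreaser: flash point 10.9 °C < 23 °C → Group H-8 (Flammable Liquid).
With flash point 17.9 °C (< 23 °C), the screen-wash fluid falls in Group H-8.
Total Group H-8: 75.83 L + 80.83 L + (three 19.44 L containers = 58.32 L) = 214.98 L.
214.98 L is within the ocean vessel limit of 250 L for Group H-8.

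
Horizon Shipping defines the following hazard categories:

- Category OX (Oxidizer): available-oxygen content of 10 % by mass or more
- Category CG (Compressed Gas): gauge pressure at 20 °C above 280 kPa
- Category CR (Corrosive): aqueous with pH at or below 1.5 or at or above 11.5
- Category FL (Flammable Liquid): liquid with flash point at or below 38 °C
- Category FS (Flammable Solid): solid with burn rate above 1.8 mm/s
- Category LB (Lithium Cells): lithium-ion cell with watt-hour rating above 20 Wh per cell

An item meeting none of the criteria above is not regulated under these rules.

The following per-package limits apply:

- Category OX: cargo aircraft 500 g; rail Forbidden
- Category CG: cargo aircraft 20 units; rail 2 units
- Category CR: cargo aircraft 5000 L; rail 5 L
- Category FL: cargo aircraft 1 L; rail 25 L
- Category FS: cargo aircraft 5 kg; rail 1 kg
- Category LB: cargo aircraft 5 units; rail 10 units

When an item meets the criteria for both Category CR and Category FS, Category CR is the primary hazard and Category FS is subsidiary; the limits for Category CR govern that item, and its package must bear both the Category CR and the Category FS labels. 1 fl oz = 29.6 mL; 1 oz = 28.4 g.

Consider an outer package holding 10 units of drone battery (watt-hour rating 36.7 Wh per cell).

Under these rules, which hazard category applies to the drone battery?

The drone battery has watt-hour rating 36.7 Wh per cell, which is > 20 Wh per cell, so it is Category LB (Lithium Cells).

Category LB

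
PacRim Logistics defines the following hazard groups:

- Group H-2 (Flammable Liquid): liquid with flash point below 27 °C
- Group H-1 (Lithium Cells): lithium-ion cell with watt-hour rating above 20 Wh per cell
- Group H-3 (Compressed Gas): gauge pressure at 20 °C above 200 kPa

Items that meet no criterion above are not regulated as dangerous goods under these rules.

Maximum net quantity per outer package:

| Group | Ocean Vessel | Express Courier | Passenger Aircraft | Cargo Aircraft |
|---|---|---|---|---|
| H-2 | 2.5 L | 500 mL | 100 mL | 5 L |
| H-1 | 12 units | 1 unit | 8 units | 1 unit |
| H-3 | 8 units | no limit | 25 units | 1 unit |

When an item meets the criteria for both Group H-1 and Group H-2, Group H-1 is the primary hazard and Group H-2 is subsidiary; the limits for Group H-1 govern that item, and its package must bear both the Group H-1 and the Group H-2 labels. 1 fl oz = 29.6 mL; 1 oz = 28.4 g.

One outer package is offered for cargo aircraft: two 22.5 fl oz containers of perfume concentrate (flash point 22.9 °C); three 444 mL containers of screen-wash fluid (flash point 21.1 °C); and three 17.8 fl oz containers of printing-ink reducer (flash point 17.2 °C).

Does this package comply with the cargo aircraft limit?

Yes

Perfume concentrate: flash point 22.9 °C < 27 °C → Group H-2 (Flammable Liquid).
Screen-wash fluid: flash point 21.1 °C < 27 °C → Group H-2 (Flammable Liquid).
Printing-ink reducer: flash point 17.2 °C < 27 °C → Group H-2 (Flammable Liquid).
Total Group H-2: (two 22.5 fl oz containers = 1.332 L) + (three 444 mL containers = 1.332 L) + (three 17.8 fl oz containers = 1580.64 mL) = 4244.64 mL.
4244.64 mL ≤ 5 L (cargo aircraft limit, Group H-2) — within limit.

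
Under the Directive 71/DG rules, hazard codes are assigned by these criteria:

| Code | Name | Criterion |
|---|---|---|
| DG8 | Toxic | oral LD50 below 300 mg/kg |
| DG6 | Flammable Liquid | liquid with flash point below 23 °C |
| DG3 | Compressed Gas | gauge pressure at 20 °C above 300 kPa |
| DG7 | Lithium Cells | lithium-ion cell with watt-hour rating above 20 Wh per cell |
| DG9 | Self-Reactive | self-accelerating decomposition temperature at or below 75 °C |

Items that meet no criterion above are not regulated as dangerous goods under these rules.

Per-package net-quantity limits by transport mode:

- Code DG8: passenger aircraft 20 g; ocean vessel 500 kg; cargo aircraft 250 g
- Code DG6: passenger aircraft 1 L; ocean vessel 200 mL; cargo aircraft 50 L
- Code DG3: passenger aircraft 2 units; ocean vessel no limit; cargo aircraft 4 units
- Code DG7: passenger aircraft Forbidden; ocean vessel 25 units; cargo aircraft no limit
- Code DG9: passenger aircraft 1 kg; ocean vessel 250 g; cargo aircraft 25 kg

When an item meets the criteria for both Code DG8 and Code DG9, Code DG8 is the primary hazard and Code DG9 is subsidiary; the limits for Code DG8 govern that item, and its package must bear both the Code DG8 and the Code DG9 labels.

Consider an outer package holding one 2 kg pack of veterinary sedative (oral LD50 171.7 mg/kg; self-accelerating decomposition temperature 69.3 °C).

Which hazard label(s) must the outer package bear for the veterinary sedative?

Code DG8 and DG9

With oral LD50 171.7 mg/kg (< 300 mg/kg), the veterinary sedative falls in Code DG8.
Self-accelerating decomposition temperature 69.3 °C meets the Code DG9 criterion (Self-Reactive), so the veterinary sedative is Code DG9.
By the precedence rule Code DG8 is primary and Code DG9 is subsidiary, and that rule requires both labels on the package.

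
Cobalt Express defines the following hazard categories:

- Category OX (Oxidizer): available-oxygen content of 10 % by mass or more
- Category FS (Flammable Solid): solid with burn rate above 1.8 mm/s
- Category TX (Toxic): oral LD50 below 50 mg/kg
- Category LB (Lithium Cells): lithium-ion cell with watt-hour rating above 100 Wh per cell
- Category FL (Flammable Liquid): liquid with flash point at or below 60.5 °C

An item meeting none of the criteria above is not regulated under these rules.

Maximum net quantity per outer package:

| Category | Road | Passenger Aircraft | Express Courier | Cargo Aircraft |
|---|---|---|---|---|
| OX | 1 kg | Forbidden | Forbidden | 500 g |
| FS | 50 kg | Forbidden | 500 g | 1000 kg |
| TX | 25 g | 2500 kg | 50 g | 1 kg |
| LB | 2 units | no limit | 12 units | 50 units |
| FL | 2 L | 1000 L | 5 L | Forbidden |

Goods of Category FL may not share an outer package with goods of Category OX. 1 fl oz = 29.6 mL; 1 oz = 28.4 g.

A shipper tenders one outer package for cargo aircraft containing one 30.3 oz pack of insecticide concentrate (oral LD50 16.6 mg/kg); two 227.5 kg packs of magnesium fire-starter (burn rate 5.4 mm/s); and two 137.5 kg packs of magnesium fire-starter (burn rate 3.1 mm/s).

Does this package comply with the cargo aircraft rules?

Oral LD50 16.6 mg/kg meets the Category TX criterion (Toxic), so the insecticide concentrate is Category TX.
Burn rate 5.4 mm/s meets the Category FS criterion (Flammable Solid), so the magnesium fire-starter is Category FS.
With burn rate 3.1 mm/s (> 1.8 mm/s), the magnesium fire-starter falls in Category FS.
Total Category FS: (two 227.5 kg packs = 455 kg) + (two 137.5 kg packs = 275 kg) = 730 kg.
730 kg ≤ 1000 kg (cargo aircraft limit, Category FS) — within limit.
Category TX quantity: one 30.3 oz pack = 860.52 g.
860.52 g is within the cargo aircraft limit of 1 kg for Category TX.
The segregation rule (Category FL with Category OX) does not apply to Category FS with Category TX.
Every hazard category is within its cargo aircraft limit and no segregation rule is violated.

Yes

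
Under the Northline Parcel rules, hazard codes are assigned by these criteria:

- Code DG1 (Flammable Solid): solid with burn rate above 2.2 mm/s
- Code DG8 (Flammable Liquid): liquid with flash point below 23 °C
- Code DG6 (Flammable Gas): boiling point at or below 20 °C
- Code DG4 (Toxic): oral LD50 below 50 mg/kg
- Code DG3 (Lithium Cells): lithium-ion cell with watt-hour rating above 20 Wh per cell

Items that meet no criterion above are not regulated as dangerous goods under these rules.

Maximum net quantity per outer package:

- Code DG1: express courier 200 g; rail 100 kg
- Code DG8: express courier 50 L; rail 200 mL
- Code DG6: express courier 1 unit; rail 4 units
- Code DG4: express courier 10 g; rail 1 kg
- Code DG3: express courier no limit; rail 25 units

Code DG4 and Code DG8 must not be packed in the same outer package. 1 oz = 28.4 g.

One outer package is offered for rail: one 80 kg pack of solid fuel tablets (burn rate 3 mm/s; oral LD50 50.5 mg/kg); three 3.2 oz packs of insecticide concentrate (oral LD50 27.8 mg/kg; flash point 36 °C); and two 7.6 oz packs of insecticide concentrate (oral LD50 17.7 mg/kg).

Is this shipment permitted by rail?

The solid fuel tablets have burn rate 3 mm/s, which is > 2.2 mm/s, so they are Code DG1 (Flammable Solid).
Oral LD50 27.8 mg/kg meets the Code DG4 criterion (Toxic), so the insecticide concentrate is Code DG4.
With oral LD50 17.7 mg/kg (< 50 mg/kg), the insecticide concentrate falls in Code DG4.
Total Code DG4: (three 3.2 oz packs = 272.64 g) + (two 7.6 oz packs = 431.68 g) = 704.32 g.
704.32 g is within the rail limit of 1 kg for Code DG4.
Code DG1 quantity: 80 kg.
That is within the Code DG1 rail limit of 100 kg.
The segregation rule (Code DG4 with Code DG8) does not apply to Code DG4 with Code DG1.
Every hazard code is within its rail limit and no segregation rule is violated.

Yes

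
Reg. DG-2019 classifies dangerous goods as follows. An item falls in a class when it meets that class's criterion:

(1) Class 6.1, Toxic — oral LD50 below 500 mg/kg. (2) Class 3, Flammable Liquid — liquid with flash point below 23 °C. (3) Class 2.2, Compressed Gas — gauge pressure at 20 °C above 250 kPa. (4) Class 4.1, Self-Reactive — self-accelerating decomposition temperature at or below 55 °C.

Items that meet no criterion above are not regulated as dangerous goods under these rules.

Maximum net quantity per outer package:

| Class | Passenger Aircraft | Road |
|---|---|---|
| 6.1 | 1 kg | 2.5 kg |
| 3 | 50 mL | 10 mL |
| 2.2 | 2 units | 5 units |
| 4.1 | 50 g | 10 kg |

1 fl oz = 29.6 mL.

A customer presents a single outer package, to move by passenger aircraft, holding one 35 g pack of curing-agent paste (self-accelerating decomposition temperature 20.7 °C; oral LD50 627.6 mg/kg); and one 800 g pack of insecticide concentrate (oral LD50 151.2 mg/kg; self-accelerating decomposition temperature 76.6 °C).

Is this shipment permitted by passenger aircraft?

With self-accelerating decomposition temperature 20.7 °C (≤ 55 °C), the curing-agent paste falls in Class 4.1.
With oral LD50 151.2 mg/kg (< 500 mg/kg), the insecticide concentrate falls in Class 6.1.
Class 4.1 quantity: 35 g.
35 g ≤ 50 g (passenger aircraft limit, Class 4.1) — within limit.
Class 6.1 quantity: 800 g.
That is within the Class 6.1 passenger aircraft limit of 1 kg.
Every hazard class is within its passenger aircraft limit and no segregation rule is violated.

Yes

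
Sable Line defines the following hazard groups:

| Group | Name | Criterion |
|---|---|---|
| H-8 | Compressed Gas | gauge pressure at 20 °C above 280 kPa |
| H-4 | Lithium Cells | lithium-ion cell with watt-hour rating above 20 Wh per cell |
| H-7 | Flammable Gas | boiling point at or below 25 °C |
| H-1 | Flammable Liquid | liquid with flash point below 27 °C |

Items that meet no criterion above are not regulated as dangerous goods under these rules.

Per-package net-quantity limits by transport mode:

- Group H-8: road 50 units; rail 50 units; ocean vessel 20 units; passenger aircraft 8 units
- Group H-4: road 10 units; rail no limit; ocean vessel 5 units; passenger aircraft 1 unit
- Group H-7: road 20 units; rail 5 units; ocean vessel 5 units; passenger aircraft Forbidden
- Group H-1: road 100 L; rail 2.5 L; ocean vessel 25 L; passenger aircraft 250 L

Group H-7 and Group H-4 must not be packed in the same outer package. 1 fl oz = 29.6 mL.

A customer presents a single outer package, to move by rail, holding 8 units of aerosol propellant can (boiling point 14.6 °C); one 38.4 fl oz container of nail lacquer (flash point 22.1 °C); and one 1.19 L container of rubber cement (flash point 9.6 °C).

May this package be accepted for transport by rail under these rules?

The aerosol propellant can has boiling point 14.6 °C, which is ≤ 25 °C, so it is Group H-7 (Flammable Gas).
Flash point 22.1 °C meets the Group H-1 criterion (Flammable Liquid), so the nail lacquer is Group H-1.
Flash point 9.6 °C meets the Group H-1 criterion (Flammable Liquid), so the rubber cement is Group H-1.
Group H-1 net quantity: (one 38.4 fl oz container = 1136.64 mL) + 1.19 L = 2326.64 mL.
2326.64 mL ≤ 2.5 L (rail limit, Group H-1) — within limit.
Group H-7 quantity: 8 units.
8 units > 5 units (rail limit, Group H-7) — over the limit.
The segregation rule (Group H-7 with Group H-4) does not apply to Group H-1 with Group H-7.

No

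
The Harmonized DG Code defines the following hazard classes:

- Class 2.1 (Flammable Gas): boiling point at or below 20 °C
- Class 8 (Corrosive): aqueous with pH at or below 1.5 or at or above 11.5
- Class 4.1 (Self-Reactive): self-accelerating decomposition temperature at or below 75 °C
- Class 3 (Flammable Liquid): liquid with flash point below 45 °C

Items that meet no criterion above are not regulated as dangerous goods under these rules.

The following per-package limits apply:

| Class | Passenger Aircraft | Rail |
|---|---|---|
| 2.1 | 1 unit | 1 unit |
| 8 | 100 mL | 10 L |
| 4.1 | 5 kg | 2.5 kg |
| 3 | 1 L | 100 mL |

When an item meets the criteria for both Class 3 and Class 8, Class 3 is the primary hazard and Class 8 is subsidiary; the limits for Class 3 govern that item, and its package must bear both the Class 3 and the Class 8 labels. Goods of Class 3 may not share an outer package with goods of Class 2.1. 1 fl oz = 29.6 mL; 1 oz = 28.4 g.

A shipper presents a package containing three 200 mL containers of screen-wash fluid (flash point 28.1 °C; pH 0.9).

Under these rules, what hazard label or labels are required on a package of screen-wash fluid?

Class 3 and 8

The screen-wash fluid has flash point 28.1 °C, which is < 45 °C, so it is Class 3 (Flammable Liquid).
The screen-wash fluid has pH 0.9, which is ≤ 1.5, so it is Class 8 (Corrosive).
By the precedence rule Class 3 is primary and Class 8 is subsidiary, and that rule requires both labels on the package.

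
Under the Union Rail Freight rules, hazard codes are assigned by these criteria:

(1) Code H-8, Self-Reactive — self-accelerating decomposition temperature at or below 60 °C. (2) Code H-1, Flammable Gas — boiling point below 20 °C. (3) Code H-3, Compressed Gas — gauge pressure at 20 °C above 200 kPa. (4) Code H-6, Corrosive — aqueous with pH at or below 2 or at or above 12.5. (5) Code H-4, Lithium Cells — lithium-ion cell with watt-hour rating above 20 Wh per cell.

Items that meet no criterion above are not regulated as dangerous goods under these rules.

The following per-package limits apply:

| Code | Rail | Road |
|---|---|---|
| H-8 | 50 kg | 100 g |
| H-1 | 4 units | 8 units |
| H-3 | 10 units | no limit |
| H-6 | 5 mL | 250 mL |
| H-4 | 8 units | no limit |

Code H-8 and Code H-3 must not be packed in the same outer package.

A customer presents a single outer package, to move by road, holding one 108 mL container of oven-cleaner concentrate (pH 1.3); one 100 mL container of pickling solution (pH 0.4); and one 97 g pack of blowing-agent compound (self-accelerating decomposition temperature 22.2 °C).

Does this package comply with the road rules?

The oven-cleaner concentrate has pH 1.3, which is ≤ 2, so it is Code H-6 (Corrosive).
pH 0.4 meets the Code H-6 criterion (Corrosive), so the pickling solution is Code H-6.
Blowing-agent compound: self-accelerating decomposition temperature 22.2 °C ≤ 60 °C → Code H-8 (Self-Reactive).
Total Code H-6: 108 mL + 100 mL = 208 mL.
208 mL ≤ 250 mL (road limit, Code H-6) — within limit.
Code H-8 quantity: 97 g.
That is within the Code H-8 road limit of 100 g.
The segregation rule (Code H-8 with Code H-3) does not apply to Code H-6 with Code H-8.
Every hazard code is within its road limit and no segregation rule is violated.

Yes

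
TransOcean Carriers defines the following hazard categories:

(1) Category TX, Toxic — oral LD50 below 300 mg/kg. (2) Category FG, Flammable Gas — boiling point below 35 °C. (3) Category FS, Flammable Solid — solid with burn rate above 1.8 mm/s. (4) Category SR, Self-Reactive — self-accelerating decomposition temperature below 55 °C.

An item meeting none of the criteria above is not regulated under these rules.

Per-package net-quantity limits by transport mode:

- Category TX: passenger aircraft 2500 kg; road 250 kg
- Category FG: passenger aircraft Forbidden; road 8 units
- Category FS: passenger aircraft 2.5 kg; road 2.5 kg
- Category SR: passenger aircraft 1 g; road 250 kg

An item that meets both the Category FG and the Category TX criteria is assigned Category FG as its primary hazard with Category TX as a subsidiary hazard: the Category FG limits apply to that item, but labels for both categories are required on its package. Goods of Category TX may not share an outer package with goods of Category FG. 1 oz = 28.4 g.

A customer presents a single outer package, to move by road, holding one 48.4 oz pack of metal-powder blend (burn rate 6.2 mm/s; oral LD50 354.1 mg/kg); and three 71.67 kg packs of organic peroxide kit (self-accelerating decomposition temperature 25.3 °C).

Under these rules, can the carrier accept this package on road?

Yes

With burn rate 6.2 mm/s (> 1.8 mm/s), the metal-powder blend falls in Category FS.
Organic peroxide kit: self-accelerating decomposition temperature 25.3 °C < 55 °C → Category SR (Self-Reactive).
Category SR quantity: three 71.67 kg packs = 215.01 kg.
215.01 kg ≤ 250 kg (road limit, Category SR) — within limit.
Category FS quantity: one 48.4 oz pack = 1374.56 g.
That is within the Category FS road limit of 2.5 kg.
The segregation rule (Category TX with Category FG) does not apply to Category SR with Category FS.
Every hazard category is within its road limit and no segregation rule is violated.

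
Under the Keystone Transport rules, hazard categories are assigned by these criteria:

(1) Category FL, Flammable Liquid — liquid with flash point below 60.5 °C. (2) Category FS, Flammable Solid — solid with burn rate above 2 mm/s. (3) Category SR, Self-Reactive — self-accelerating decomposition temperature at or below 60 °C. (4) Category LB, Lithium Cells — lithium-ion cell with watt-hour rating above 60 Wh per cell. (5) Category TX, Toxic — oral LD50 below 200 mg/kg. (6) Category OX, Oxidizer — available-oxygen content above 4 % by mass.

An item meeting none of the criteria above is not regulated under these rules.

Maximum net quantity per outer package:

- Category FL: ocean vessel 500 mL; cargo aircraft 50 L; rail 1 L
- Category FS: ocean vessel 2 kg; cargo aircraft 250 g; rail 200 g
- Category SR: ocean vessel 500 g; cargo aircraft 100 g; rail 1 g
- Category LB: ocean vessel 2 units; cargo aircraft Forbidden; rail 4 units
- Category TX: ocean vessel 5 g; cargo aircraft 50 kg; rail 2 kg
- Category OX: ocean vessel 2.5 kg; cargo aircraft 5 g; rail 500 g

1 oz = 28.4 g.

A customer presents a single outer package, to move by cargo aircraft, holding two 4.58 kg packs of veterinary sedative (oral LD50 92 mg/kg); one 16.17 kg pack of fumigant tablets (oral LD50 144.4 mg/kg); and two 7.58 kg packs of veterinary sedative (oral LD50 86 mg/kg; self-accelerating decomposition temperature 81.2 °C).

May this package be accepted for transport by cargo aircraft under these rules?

With oral LD50 92 mg/kg (< 200 mg/kg), the veterinary sedative falls in Category TX.
The fumigant tablets have oral LD50 144.4 mg/kg, which is < 200 mg/kg, so they are Category TX (Toxic).
The veterinary sedative has oral LD50 86 mg/kg, which is < 200 mg/kg, so it is Category TX (Toxic).
Total Category TX: (two 4.58 kg packs = 9.16 kg) + 16.17 kg + (two 7.58 kg packs = 15.16 kg) = 40.49 kg.
40.49 kg ≤ 50 kg (cargo aircraft limit, Category TX) — within limit.

Yes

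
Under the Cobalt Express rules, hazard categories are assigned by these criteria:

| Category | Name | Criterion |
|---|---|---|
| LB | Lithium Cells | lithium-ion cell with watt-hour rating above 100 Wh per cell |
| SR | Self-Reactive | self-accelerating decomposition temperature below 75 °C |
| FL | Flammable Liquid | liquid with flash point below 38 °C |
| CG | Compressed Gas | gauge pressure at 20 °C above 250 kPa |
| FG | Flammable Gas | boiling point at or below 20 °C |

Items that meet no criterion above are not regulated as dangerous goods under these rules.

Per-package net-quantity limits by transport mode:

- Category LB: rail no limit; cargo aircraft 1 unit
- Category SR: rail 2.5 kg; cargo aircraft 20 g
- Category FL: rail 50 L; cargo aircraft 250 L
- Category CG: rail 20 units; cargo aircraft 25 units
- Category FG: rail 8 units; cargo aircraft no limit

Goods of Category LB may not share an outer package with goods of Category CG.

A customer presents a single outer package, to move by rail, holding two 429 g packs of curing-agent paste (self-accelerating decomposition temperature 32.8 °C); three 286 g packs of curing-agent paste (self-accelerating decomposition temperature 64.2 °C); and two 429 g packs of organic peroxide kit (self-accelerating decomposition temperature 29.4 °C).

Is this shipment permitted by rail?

Self-accelerating decomposition temperature 32.8 °C meets the Category SR criterion (Self-Reactive), so the curing-agent paste is Category SR.
Curing-agent paste: self-accelerating decomposition temperature 64.2 °C < 75 °C → Category SR (Self-Reactive).
The organic peroxide kit has self-accelerating decomposition temperature 29.4 °C, which is < 75 °C, so it is Category SR (Self-Reactive).
Category SR net quantity: (two 429 g packs = 858 g) + (three 286 g packs = 858 g) + (two 429 g packs = 858 g) = 2.574 kg.
2.574 kg exceeds the rail limit of 2.5 kg for Category SR.

No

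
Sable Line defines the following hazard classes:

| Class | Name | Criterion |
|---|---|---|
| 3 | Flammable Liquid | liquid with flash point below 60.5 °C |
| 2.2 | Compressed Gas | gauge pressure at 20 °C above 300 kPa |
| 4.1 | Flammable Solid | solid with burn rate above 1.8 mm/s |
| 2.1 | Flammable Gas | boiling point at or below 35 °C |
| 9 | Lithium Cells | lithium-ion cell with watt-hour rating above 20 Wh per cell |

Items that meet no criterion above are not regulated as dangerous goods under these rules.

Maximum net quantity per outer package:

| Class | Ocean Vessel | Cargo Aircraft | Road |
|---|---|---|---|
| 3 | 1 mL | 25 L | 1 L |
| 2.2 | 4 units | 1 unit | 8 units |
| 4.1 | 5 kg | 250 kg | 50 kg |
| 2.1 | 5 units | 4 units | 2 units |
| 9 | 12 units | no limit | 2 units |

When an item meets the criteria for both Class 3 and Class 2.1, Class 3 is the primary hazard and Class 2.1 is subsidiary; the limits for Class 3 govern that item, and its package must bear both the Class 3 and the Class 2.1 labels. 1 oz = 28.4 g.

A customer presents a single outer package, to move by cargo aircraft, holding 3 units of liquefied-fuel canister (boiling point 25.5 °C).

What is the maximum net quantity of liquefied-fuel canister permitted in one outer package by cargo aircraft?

4 units

Liquefied-fuel canister: boiling point 25.5 °C ≤ 35 °C → Class 2.1 (Flammable Gas).
The cargo aircraft limit for Class 2.1 is 4 units.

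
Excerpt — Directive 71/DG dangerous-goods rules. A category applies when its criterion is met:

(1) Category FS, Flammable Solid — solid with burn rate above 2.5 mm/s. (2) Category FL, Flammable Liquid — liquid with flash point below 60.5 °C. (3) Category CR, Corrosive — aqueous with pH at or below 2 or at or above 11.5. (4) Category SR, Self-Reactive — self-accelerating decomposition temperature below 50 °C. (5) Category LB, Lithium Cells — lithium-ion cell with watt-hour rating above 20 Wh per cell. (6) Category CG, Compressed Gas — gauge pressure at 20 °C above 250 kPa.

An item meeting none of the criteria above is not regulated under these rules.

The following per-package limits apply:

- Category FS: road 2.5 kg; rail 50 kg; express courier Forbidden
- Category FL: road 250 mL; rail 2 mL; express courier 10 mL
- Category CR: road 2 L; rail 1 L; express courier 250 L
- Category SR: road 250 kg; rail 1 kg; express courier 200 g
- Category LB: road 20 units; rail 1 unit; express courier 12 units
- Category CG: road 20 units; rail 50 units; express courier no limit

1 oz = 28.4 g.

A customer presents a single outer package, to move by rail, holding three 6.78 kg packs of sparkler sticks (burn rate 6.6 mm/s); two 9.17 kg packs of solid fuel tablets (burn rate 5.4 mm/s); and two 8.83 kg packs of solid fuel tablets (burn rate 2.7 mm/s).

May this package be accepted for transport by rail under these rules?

With burn rate 6.6 mm/s (> 2.5 mm/s), the sparkler sticks fall in Category FS.
The solid fuel tablets have burn rate 5.4 mm/s, which is > 2.5 mm/s, so they are Category FS (Flammable Solid).
The solid fuel tablets have burn rate 2.7 mm/s, which is > 2.5 mm/s, so they are Category FS (Flammable Solid).
Category FS net quantity: (three 6.78 kg packs = 20.34 kg) + (two 9.17 kg packs = 18.34 kg) + (two 8.83 kg packs = 17.66 kg) = 56.34 kg.
56.34 kg exceeds the rail limit of 50 kg for Category FS.

No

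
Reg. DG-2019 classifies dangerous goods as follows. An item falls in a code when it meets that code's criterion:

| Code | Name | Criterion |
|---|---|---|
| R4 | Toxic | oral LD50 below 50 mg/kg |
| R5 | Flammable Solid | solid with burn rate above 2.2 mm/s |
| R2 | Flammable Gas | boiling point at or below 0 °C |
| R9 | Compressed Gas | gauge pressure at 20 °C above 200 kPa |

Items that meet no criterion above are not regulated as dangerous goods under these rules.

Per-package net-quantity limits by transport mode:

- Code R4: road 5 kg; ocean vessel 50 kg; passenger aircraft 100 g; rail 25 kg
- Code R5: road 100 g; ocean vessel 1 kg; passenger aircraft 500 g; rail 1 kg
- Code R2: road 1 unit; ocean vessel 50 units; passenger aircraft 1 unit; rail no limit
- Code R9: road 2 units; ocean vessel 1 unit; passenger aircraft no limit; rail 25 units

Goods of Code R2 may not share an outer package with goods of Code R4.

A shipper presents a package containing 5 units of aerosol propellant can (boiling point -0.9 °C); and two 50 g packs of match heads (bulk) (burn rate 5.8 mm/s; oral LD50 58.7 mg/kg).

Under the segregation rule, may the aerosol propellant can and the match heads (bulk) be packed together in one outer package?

Aerosol propellant can: boiling point -0.9 °C ≤ 0 °C → Code R2 (Flammable Gas).
Burn rate 5.8 mm/s meets the Code R5 criterion (Flammable Solid), so the match heads (bulk) are Code R5.
No segregation rule bars Code R2 with Code R5.

Yes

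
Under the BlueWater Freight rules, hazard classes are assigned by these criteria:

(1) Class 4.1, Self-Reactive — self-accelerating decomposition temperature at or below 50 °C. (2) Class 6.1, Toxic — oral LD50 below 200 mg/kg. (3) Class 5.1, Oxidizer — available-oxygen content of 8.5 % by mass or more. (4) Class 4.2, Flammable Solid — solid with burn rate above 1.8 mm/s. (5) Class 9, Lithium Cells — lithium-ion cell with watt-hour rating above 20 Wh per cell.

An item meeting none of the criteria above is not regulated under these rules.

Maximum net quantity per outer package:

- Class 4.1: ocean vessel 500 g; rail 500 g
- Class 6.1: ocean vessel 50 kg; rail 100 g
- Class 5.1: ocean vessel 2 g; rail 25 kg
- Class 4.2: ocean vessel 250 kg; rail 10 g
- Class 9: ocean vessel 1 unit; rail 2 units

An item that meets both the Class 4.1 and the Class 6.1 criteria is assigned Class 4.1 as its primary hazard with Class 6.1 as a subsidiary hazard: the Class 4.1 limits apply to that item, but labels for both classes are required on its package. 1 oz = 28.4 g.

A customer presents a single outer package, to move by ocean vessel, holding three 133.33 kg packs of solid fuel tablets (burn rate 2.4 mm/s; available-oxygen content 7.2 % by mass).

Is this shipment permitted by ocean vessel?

No

The solid fuel tablets have burn rate 2.4 mm/s, which is > 1.8 mm/s, so they are Class 4.2 (Flammable Solid).
Class 4.2 quantity: three 133.33 kg packs = 399.99 kg.
399.99 kg exceeds the ocean vessel limit of 250 kg for Class 4.2.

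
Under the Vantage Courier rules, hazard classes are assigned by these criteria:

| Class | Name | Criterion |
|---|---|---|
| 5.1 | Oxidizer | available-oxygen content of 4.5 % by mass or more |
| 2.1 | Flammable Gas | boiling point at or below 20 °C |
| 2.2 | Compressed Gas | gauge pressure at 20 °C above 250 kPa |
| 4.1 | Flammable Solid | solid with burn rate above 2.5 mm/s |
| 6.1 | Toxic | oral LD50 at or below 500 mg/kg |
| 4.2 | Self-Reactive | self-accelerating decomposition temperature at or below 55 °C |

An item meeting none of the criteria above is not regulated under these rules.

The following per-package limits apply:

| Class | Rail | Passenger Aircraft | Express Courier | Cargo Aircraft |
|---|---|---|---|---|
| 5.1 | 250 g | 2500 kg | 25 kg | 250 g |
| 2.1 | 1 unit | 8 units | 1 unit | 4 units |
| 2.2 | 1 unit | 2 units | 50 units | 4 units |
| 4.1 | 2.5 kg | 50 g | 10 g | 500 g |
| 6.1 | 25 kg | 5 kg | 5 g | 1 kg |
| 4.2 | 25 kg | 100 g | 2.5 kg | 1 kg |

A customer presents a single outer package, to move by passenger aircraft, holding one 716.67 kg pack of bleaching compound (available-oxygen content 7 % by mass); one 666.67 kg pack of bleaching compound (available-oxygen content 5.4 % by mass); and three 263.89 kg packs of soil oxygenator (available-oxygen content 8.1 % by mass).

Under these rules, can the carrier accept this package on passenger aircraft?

Yes

With available-oxygen content 7 % by mass (≥ 4.5 % by mass), the bleaching compound falls in Class 5.1.
Available-oxygen content 5.4 % by mass meets the Class 5.1 criterion (Oxidizer), so the bleaching compound is Class 5.1.
Available-oxygen content 8.1 % by mass meets the Class 5.1 criterion (Oxidizer), so the soil oxygenator is Class 5.1.
Total Class 5.1: 716.67 kg + 666.67 kg + (three 263.89 kg packs = 791.67 kg) = 2175.01 kg.
2175.01 kg ≤ 2500 kg (passenger aircraft limit, Class 5.1) — within limit.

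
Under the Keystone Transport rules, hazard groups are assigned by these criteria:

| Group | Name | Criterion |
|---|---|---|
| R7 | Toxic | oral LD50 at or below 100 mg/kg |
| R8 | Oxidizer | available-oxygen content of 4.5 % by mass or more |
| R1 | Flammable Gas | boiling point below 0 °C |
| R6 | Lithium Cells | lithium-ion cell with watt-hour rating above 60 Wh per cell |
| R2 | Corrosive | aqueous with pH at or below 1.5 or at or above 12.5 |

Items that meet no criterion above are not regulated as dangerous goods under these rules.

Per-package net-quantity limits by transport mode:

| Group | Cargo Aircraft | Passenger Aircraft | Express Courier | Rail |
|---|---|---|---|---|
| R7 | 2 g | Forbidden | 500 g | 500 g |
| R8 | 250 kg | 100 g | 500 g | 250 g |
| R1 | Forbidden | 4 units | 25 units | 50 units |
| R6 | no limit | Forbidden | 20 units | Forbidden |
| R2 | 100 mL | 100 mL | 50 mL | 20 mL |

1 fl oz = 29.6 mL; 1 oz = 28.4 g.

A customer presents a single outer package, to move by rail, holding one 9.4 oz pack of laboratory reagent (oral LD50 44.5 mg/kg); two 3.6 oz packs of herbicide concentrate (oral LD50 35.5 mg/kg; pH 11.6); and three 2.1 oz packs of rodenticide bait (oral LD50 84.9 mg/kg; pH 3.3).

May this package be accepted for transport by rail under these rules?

No

The laboratory reagent has oral LD50 44.5 mg/kg, which is ≤ 100 mg/kg, so it is Group R7 (Toxic).
Oral LD50 35.5 mg/kg meets the Group R7 criterion (Toxic), so the herbicide concentrate is Group R7.
Oral LD50 84.9 mg/kg meets the Group R7 criterion (Toxic), so the rodenticide bait is Group R7.
Total Group R7: (one 9.4 oz pack = 266.96 g) + (two 3.6 oz packs = 204.48 g) + (three 2.1 oz packs = 178.92 g) = 650.36 g.
650.36 g > 500 g (rail limit, Group R7) — over the limit.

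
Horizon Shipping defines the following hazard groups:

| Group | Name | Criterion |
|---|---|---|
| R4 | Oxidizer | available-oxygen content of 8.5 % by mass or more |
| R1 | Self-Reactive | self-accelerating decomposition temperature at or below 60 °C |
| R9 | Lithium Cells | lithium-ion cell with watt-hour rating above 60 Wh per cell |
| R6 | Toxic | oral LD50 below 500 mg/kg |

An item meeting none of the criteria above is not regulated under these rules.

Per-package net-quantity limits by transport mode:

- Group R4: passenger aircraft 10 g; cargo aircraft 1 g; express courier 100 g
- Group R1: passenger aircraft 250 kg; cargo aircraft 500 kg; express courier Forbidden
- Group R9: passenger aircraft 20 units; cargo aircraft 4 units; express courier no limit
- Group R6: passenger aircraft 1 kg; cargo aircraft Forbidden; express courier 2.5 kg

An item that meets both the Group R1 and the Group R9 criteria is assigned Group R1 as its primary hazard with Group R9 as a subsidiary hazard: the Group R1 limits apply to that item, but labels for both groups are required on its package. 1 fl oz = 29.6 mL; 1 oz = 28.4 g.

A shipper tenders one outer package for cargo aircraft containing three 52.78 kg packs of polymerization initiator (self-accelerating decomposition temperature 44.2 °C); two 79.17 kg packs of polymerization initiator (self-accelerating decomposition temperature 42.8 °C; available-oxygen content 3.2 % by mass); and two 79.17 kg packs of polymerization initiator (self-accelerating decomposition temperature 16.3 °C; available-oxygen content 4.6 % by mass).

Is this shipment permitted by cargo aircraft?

Polymerization initiator: self-accelerating decomposition temperature 44.2 °C ≤ 60 °C → Group R1 (Self-Reactive).
Polymerization initiator: self-accelerating decomposition temperature 42.8 °C ≤ 60 °C → Group R1 (Self-Reactive).
With self-accelerating decomposition temperature 16.3 °C (≤ 60 °C), the polymerization initiator falls in Group R1.
Total Group R1: (three 52.78 kg packs = 158.34 kg) + (two 79.17 kg packs = 158.34 kg) + (two 79.17 kg packs = 158.34 kg) = 475.02 kg.
475.02 kg is within the cargo aircraft limit of 500 kg for Group R1.

Yes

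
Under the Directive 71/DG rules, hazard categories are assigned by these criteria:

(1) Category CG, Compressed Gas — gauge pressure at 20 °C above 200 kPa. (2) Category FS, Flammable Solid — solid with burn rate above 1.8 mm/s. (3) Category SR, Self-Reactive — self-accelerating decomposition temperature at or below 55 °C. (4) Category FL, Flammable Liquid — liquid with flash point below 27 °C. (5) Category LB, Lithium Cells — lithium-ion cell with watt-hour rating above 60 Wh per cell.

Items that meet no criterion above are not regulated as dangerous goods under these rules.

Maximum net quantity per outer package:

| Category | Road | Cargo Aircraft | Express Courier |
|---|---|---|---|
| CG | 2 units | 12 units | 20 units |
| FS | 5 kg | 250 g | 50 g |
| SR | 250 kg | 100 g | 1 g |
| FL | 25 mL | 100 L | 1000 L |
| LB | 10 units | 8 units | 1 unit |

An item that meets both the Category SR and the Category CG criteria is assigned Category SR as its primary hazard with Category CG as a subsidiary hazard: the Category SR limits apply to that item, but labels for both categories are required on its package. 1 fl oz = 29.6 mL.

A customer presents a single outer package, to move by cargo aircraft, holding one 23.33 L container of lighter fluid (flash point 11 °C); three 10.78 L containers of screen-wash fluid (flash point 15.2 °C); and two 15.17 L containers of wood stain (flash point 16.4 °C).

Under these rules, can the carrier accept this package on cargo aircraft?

Yes

Lighter fluid: flash point 11 °C < 27 °C → Category FL (Flammable Liquid).
Screen-wash fluid: flash point 15.2 °C < 27 °C → Category FL (Flammable Liquid).
Flash point 16.4 °C meets the Category FL criterion (Flammable Liquid), so the wood stain is Category FL.
Category FL net quantity: 23.33 L + (three 10.78 L containers = 32.34 L) + (two 15.17 L containers = 30.34 L) = 86.01 L.
86.01 L ≤ 100 L (cargo aircraft limit, Category FL) — within limit.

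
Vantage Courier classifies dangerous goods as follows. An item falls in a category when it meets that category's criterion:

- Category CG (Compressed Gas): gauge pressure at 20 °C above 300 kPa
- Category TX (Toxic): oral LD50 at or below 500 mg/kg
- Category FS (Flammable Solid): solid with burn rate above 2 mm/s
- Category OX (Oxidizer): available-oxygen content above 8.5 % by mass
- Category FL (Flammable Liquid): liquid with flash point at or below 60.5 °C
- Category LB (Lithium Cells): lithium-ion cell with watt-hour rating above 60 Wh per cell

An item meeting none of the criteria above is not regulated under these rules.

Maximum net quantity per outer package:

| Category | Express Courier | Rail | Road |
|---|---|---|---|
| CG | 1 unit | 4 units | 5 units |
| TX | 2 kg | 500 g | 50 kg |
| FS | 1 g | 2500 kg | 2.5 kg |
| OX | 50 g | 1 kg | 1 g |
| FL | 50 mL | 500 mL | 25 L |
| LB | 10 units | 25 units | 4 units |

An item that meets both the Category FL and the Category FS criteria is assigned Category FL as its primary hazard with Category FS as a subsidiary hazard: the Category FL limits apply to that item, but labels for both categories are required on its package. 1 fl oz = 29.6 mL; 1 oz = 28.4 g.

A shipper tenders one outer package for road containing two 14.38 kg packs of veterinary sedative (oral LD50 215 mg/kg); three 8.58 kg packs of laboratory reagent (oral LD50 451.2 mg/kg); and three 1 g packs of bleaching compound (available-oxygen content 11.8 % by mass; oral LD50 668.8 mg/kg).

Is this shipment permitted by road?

The veterinary sedative has oral LD50 215 mg/kg, which is ≤ 500 mg/kg, so it is Category TX (Toxic).
With oral LD50 451.2 mg/kg (≤ 500 mg/kg), the laboratory reagent falls in Category TX.
Bleaching compound: available-oxygen content 11.8 % by mass > 8.5 % by mass → Category OX (Oxidizer).
Category TX net quantity: (two 14.38 kg packs = 28.76 kg) + (three 8.58 kg packs = 25.74 kg) = 54.5 kg.
54.5 kg exceeds the road limit of 50 kg for Category TX.
Category OX quantity: three 1 g packs = 3 g.
3 g > 1 g (road limit, Category OX) — over the limit.

No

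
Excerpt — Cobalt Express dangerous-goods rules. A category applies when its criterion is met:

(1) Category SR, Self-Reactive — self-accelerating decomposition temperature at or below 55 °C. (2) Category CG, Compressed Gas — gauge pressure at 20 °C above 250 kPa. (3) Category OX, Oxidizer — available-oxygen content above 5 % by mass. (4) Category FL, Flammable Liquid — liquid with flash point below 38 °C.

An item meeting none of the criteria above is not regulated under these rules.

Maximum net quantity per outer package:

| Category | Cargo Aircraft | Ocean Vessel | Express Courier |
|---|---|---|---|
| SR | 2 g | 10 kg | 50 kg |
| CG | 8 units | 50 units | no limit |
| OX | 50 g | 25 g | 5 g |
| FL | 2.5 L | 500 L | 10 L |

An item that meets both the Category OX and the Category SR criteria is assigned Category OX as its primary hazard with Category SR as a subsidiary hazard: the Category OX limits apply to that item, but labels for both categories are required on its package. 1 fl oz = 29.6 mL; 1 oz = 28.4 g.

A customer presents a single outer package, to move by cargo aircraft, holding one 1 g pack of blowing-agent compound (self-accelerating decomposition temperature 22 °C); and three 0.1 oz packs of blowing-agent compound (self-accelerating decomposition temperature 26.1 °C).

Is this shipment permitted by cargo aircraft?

No

With self-accelerating decomposition temperature 22 °C (≤ 55 °C), the blowing-agent compound falls in Category SR.
The blowing-agent compound has self-accelerating decomposition temperature 26.1 °C, which is ≤ 55 °C, so it is Category SR (Self-Reactive).
Total Category SR: 1 g + (three 0.1 oz packs = 8.52 g) = 9.52 g.
That exceeds the Category SR cargo aircraft limit of 2 g.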